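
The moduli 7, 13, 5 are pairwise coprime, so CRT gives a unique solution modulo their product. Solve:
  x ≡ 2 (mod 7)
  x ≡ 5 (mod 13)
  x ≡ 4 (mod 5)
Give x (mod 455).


Moduli 7, 13, 5 are pairwise coprime; by CRT there is a unique solution modulo M = 7 · 13 · 5 = 455.
Solve pairwise, accumulating the modulus:
  Start with x ≡ 2 (mod 7).
  Combine with x ≡ 5 (mod 13): since gcd(7, 13) = 1, we get a unique residue mod 91.
    Write x = 2 + 7·t and substitute into x ≡ 5 (mod 13): 7·t ≡ 5 − 2 = 3 (mod 13).
    The inverse of 7 mod 13 is 2 (since 7·2 = 14 = 1·13 + 1), so t ≡ 2·3 = 6 ≡ 6 (mod 13).
    Then x = 2 + 7·6 = 44, valid modulo lcm(7, 13) = 91: x ≡ 44 (mod 91).
  Combine with x ≡ 4 (mod 5): since gcd(91, 5) = 1, we get a unique residue mod 455.
    Write x = 44 + 91·t and substitute into x ≡ 4 (mod 5): 91·t ≡ 4 − 44 = -40 (mod 5).
    Reduce coefficients mod 5: 1·t ≡ 0 (mod 5).
    So t ≡ 0 (mod 5).
    Then x = 44 + 91·0 = 44, valid modulo lcm(91, 5) = 455: x ≡ 44 (mod 455).
Verify: 44 mod 7 = 2 ✓, 44 mod 13 = 5 ✓, 44 mod 5 = 4 ✓.

x ≡ 44 (mod 455).


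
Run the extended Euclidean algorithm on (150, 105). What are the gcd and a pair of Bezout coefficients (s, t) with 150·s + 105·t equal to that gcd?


Euclidean algorithm on (150, 105) — divide until remainder is 0:
  150 = 1 · 105 + 45
  105 = 2 · 45 + 15
  45 = 3 · 15 + 0
gcd(150, 105) = 15.
Track Bezout coefficients alongside the remainders: start with r₀ = 150 = a·1 + b·0 (s = 1, t = 0) and r₁ = 105 = a·0 + b·1 (s = 0, t = 1); each new remainder r_{k+1} = r_{k-1} − q_k·r_k inherits s_{k+1} = s_{k-1} − q_k·s_k, t_{k+1} = t_{k-1} − q_k·t_k, so r_k = a·s_k + b·t_k at every step:
  q = 1: r = 45, s = 1 − 1·0 = 1, t = 0 − 1·1 = -1  (check: 150·1 + 105·(-1) = 45)
  q = 2: r = 15, s = 0 − 2·1 = -2, t = 1 − 2·(-1) = 3  (check: 150·(-2) + 105·3 = 15)
The row with r = 15 (the gcd) gives the Bezout coefficients s = -2, t = 3.
Result: 150 · (-2) + 105 · (3) = 15.

gcd(150, 105) = 15; s = -2, t = 3 (check: 150·(-2) + 105·3 = 15).


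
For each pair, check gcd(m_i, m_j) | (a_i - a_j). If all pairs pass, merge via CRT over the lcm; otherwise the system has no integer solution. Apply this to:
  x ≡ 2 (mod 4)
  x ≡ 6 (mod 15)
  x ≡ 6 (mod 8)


Moduli 4, 15, 8 are not pairwise coprime, so CRT works modulo lcm(m_i) when all pairwise compatibility conditions hold.
Pairwise compatibility: gcd(m_i, m_j) must divide a_i - a_j for every pair.
Merge one congruence at a time:
  Start: x ≡ 2 (mod 4).
  Combine with x ≡ 6 (mod 15): gcd(4, 15) = 1; 6 - 2 = 4, which IS divisible by 1, so compatible.
    Write x = 2 + 4·t and substitute into x ≡ 6 (mod 15): 4·t ≡ 6 − 2 = 4 (mod 15).
    The inverse of 4 mod 15 is 4 (since 4·4 = 16 = 1·15 + 1), so t ≡ 4·4 = 16 ≡ 1 (mod 15).
    Then x = 2 + 4·1 = 6, valid modulo lcm(4, 15) = 60: x ≡ 6 (mod 60).
  Combine with x ≡ 6 (mod 8): gcd(60, 8) = 4; 6 - 6 = 0, which IS divisible by 4, so compatible.
    Write x = 6 + 60·t and substitute into x ≡ 6 (mod 8): 60·t ≡ 6 − 6 = 0 (mod 8).
    Divide the congruence (and modulus) by g = 4: 15·t ≡ 0 (mod 2).
    Reduce coefficients mod 2: 1·t ≡ 0 (mod 2).
    So t ≡ 0 (mod 2).
    Then x = 6 + 60·0 = 6, valid modulo lcm(60, 8) = 120: x ≡ 6 (mod 120).
Verify: 6 mod 4 = 2, 6 mod 15 = 6, 6 mod 8 = 6.

x ≡ 6 (mod 120).


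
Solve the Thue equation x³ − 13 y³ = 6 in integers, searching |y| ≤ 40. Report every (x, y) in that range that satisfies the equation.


The equation is x³ - 13y³ = 6. For fixed y, x³ = 13·y³ + 6, so a solution requires the RHS to be a perfect cube.
Strategy: iterate y from -40 to 40, compute RHS = 13·y³ + 6, and check whether it is a (positive or negative) perfect cube.
Check small values of y:
  y = 0: RHS = 6 is not a perfect cube.
  y = 1: RHS = 19 is not a perfect cube.
  y = -1: RHS = -7 is not a perfect cube.
  y = 2: RHS = 110 is not a perfect cube.
  y = -2: RHS = -98 is not a perfect cube.
  y = 3: RHS = 357 is not a perfect cube.
  y = -3: RHS = -345 is not a perfect cube.
Continuing the search up to |y| = 40 finds no solutions either.
No (x, y) in the scanned range satisfies the equation.

No integer solutions with |y| ≤ 40.


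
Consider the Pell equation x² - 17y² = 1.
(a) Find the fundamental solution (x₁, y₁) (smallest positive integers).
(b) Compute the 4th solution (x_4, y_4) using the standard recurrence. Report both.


Step 1: Find the fundamental solution (x₁, y₁) of x² - 17y² = 1.
  Expand √17 as a continued fraction. a₀ = ⌊√17⌋ = 4; iterate m_{k+1} = d_k·a_k − m_k, d_{k+1} = (17 − m_{k+1}²)/d_k, a_{k+1} = ⌊(a₀ + m_{k+1})/d_{k+1}⌋ (starting m₀ = 0, d₀ = 1), with convergents p_k = a_k·p_{k-1} + p_{k-2}, q_k = a_k·q_{k-1} + q_{k-2} (p₋₁ = 1, q₋₁ = 0):
  k = 0: a₀ = 4; p₀/q₀ = 4/1; p₀² − 17·q₀² = 16 − 17 = -1.
  k = 1: m = 4, d = 1, a = ⌊(4 + 4)/1⌋ = 8; p/q = (8·4 + 1)/(8·1 + 0) = 33/8; p² − 17·q² = 1089 − 1088 = 1.
  The first convergent with p² − 17·q² = 1 gives the fundamental solution (x₁, y₁) = (33, 8).
Step 2: Apply the recurrence (x_{n+1}, y_{n+1}) = (x₁x_n + 17y₁y_n, x₁y_n + y₁x_n) repeatedly.
  From (x_1, y_1) = (33, 8): x_2 = 33·33 + 17·8·8 = 2177; y_2 = 33·8 + 8·33 = 528.
  From (x_2, y_2) = (2177, 528): x_3 = 33·2177 + 17·8·528 = 143649; y_3 = 33·528 + 8·2177 = 34840.
  From (x_3, y_3) = (143649, 34840): x_4 = 33·143649 + 17·8·34840 = 9478657; y_4 = 33·34840 + 8·143649 = 2298912.
Step 3: Verify x_4² - 17·y_4² = 89844938523649 - 89844938523648 = 1 (should be 1). ✓

(x_1, y_1) = (33, 8); (x_4, y_4) = (9478657, 2298912).


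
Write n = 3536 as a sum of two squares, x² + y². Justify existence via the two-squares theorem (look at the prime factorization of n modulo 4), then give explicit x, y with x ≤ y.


Step 1: Factor n = 3536 = 2^4 · 13 · 17.
Step 2: Check the mod-4 condition on each prime factor: 2 = 2 (special); 13 ≡ 1 (mod 4), exponent 1; 17 ≡ 1 (mod 4), exponent 1.
All primes ≡ 3 (mod 4) appear to even exponent (or don't appear), so by the two-squares theorem n IS expressible as a sum of two squares.
Step 3: Build a representation. Group n = k² · m with k = 4 and m = 13 · 17 = 221 (a product of primes ≡ 1 (mod 4)); a representation of m scales to one of n via (k·x)² + (k·y)² = k²(x² + y²). Each prime p ≡ 1 (mod 4) is itself a sum of two squares; find a² by testing p − a² for a perfect square:
  13: 13 − 1² = 12, 13 − 2² = 9 = 3² ⇒ 13 = 2² + 3².
  17: 17 − 1² = 16 = 4² ⇒ 17 = 1² + 4².
  Combine using the Brahmagupta–Fibonacci identity (a² + b²)(c² + d²) = (ac − bd)² + (ad + bc)² = (ac + bd)² + (ad − bc)²:
  13 · 17 = 221: from (2² + 3²)(1² + 4²), take (2·1 − 3·4, 2·4 + 3·1) = (2 − 12, 8 + 3) = (-10, 11); dropping signs (only squares matter) gives (10, 11); check 10² + 11² = 100 + 121 = 221 ✓.
  Scale by k = 4: (4·10, 4·11) = (40, 44).
Step 4: Order so x ≤ y and verify: 40² + 44² = 1600 + 1936 = 3536 = n. ✓

n = 3536 = 40² + 44² (one valid representation with x ≤ y).


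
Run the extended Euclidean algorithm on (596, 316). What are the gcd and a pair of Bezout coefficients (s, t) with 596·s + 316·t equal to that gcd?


Euclidean algorithm on (596, 316) — divide until remainder is 0:
  596 = 1 · 316 + 280
  316 = 1 · 280 + 36
  280 = 7 · 36 + 28
  36 = 1 · 28 + 8
  28 = 3 · 8 + 4
  8 = 2 · 4 + 0
gcd(596, 316) = 4.
Track Bezout coefficients alongside the remainders: start with r₀ = 596 = a·1 + b·0 (s = 1, t = 0) and r₁ = 316 = a·0 + b·1 (s = 0, t = 1); each new remainder r_{k+1} = r_{k-1} − q_k·r_k inherits s_{k+1} = s_{k-1} − q_k·s_k, t_{k+1} = t_{k-1} − q_k·t_k, so r_k = a·s_k + b·t_k at every step:
  q = 1: r = 280, s = 1 − 1·0 = 1, t = 0 − 1·1 = -1  (check: 596·1 + 316·(-1) = 280)
  q = 1: r = 36, s = 0 − 1·1 = -1, t = 1 − 1·(-1) = 2  (check: 596·(-1) + 316·2 = 36)
  q = 7: r = 28, s = 1 − 7·(-1) = 8, t = -1 − 7·2 = -15  (check: 596·8 + 316·(-15) = 28)
  q = 1: r = 8, s = -1 − 1·8 = -9, t = 2 − 1·(-15) = 17  (check: 596·(-9) + 316·17 = 8)
  q = 3: r = 4, s = 8 − 3·(-9) = 35, t = -15 − 3·17 = -66  (check: 596·35 + 316·(-66) = 4)
The row with r = 4 (the gcd) gives the Bezout coefficients s = 35, t = -66.
Result: 596 · (35) + 316 · (-66) = 4.

gcd(596, 316) = 4; s = 35, t = -66 (check: 596·35 + 316·(-66) = 4).


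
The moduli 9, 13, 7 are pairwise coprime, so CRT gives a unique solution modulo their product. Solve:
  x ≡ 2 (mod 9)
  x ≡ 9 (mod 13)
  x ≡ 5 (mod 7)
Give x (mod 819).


Moduli 9, 13, 7 are pairwise coprime; by CRT there is a unique solution modulo M = 9 · 13 · 7 = 819.
Solve pairwise, accumulating the modulus:
  Start with x ≡ 2 (mod 9).
  Combine with x ≡ 9 (mod 13): since gcd(9, 13) = 1, we get a unique residue mod 117.
    Write x = 2 + 9·t and substitute into x ≡ 9 (mod 13): 9·t ≡ 9 − 2 = 7 (mod 13).
    The inverse of 9 mod 13 is 3 (since 9·3 = 27 = 2·13 + 1), so t ≡ 3·7 = 21 ≡ 8 (mod 13).
    Then x = 2 + 9·8 = 74, valid modulo lcm(9, 13) = 117: x ≡ 74 (mod 117).
  Combine with x ≡ 5 (mod 7): since gcd(117, 7) = 1, we get a unique residue mod 819.
    Write x = 74 + 117·t and substitute into x ≡ 5 (mod 7): 117·t ≡ 5 − 74 = -69 (mod 7).
    Reduce coefficients mod 7: 5·t ≡ 1 (mod 7).
    The inverse of 5 mod 7 is 3 (since 5·3 = 15 = 2·7 + 1), so t ≡ 3·1 = 3 ≡ 3 (mod 7).
    Then x = 74 + 117·3 = 425, valid modulo lcm(117, 7) = 819: x ≡ 425 (mod 819).
Verify: 425 mod 9 = 2 ✓, 425 mod 13 = 9 ✓, 425 mod 7 = 5 ✓.

x ≡ 425 (mod 819).


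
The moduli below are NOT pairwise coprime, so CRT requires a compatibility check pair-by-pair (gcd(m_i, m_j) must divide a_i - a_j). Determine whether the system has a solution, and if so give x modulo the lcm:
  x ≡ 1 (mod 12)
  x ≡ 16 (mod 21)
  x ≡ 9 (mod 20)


Moduli 12, 21, 20 are not pairwise coprime, so CRT works modulo lcm(m_i) when all pairwise compatibility conditions hold.
Pairwise compatibility: gcd(m_i, m_j) must divide a_i - a_j for every pair.
Merge one congruence at a time:
  Start: x ≡ 1 (mod 12).
  Combine with x ≡ 16 (mod 21): gcd(12, 21) = 3; 16 - 1 = 15, which IS divisible by 3, so compatible.
    Write x = 1 + 12·t and substitute into x ≡ 16 (mod 21): 12·t ≡ 16 − 1 = 15 (mod 21).
    Divide the congruence (and modulus) by g = 3: 4·t ≡ 5 (mod 7).
    The inverse of 4 mod 7 is 2 (since 4·2 = 8 = 1·7 + 1), so t ≡ 2·5 = 10 ≡ 3 (mod 7).
    Then x = 1 + 12·3 = 37, valid modulo lcm(12, 21) = 84: x ≡ 37 (mod 84).
  Combine with x ≡ 9 (mod 20): gcd(84, 20) = 4; 9 - 37 = -28, which IS divisible by 4, so compatible.
    Write x = 37 + 84·t and substitute into x ≡ 9 (mod 20): 84·t ≡ 9 − 37 = -28 (mod 20).
    Divide the congruence (and modulus) by g = 4: 21·t ≡ -7 (mod 5).
    Reduce coefficients mod 5: 1·t ≡ 3 (mod 5).
    So t ≡ 3 (mod 5).
    Then x = 37 + 84·3 = 289, valid modulo lcm(84, 20) = 420: x ≡ 289 (mod 420).
Verify: 289 mod 12 = 1, 289 mod 21 = 16, 289 mod 20 = 9.

x ≡ 289 (mod 420).


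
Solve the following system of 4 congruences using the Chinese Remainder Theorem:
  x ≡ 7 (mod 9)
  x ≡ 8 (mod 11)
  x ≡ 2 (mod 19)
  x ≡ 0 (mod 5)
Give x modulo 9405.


Product of moduli M = 9 · 11 · 19 · 5 = 9405.
Merge one congruence at a time:
  Start: x ≡ 7 (mod 9).
  Combine with x ≡ 8 (mod 11); new modulus lcm = 99.
    Write x = 7 + 9·t and substitute into x ≡ 8 (mod 11): 9·t ≡ 8 − 7 = 1 (mod 11).
    The inverse of 9 mod 11 is 5 (since 9·5 = 45 = 4·11 + 1), so t ≡ 5·1 = 5 ≡ 5 (mod 11).
    Then x = 7 + 9·5 = 52, valid modulo lcm(9, 11) = 99: x ≡ 52 (mod 99).
  Combine with x ≡ 2 (mod 19); new modulus lcm = 1881.
    Write x = 52 + 99·t and substitute into x ≡ 2 (mod 19): 99·t ≡ 2 − 52 = -50 (mod 19).
    Reduce coefficients mod 19: 4·t ≡ 7 (mod 19).
    The inverse of 4 mod 19 is 5 (since 4·5 = 20 = 1·19 + 1), so t ≡ 5·7 = 35 ≡ 16 (mod 19).
    Then x = 52 + 99·16 = 1636, valid modulo lcm(99, 19) = 1881: x ≡ 1636 (mod 1881).
  Combine with x ≡ 0 (mod 5); new modulus lcm = 9405.
    Write x = 1636 + 1881·t and substitute into x ≡ 0 (mod 5): 1881·t ≡ 0 − 1636 = -1636 (mod 5).
    Reduce coefficients mod 5: 1·t ≡ 4 (mod 5).
    So t ≡ 4 (mod 5).
    Then x = 1636 + 1881·4 = 9160, valid modulo lcm(1881, 5) = 9405: x ≡ 9160 (mod 9405).
Verify against each original: 9160 mod 9 = 7, 9160 mod 11 = 8, 9160 mod 19 = 2, 9160 mod 5 = 0.

x ≡ 9160 (mod 9405).


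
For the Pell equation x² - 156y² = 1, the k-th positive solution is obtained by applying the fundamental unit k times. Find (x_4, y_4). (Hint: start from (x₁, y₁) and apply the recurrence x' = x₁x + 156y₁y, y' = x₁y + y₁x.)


Step 1: Find the fundamental solution (x₁, y₁) of x² - 156y² = 1.
  Expand √156 as a continued fraction. a₀ = ⌊√156⌋ = 12; iterate m_{k+1} = d_k·a_k − m_k, d_{k+1} = (156 − m_{k+1}²)/d_k, a_{k+1} = ⌊(a₀ + m_{k+1})/d_{k+1}⌋ (starting m₀ = 0, d₀ = 1), with convergents p_k = a_k·p_{k-1} + p_{k-2}, q_k = a_k·q_{k-1} + q_{k-2} (p₋₁ = 1, q₋₁ = 0):
  k = 0: a₀ = 12; p₀/q₀ = 12/1; p₀² − 156·q₀² = 144 − 156 = -12.
  k = 1: m = 12, d = 12, a = ⌊(12 + 12)/12⌋ = 2; p/q = (2·12 + 1)/(2·1 + 0) = 25/2; p² − 156·q² = 625 − 624 = 1.
  The first convergent with p² − 156·q² = 1 gives the fundamental solution (x₁, y₁) = (25, 2).
Step 2: Apply the recurrence (x_{n+1}, y_{n+1}) = (x₁x_n + 156y₁y_n, x₁y_n + y₁x_n) repeatedly.
  From (x_1, y_1) = (25, 2): x_2 = 25·25 + 156·2·2 = 1249; y_2 = 25·2 + 2·25 = 100.
  From (x_2, y_2) = (1249, 100): x_3 = 25·1249 + 156·2·100 = 62425; y_3 = 25·100 + 2·1249 = 4998.
  From (x_3, y_3) = (62425, 4998): x_4 = 25·62425 + 156·2·4998 = 3120001; y_4 = 25·4998 + 2·62425 = 249800.
Step 3: Verify x_4² - 156·y_4² = 9734406240001 - 9734406240000 = 1 (should be 1). ✓

(x_1, y_1) = (25, 2); (x_4, y_4) = (3120001, 249800).


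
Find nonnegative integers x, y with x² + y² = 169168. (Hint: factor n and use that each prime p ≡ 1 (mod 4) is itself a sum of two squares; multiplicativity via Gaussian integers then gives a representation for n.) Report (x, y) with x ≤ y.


Step 1: Factor n = 169168 = 2^4 · 97 · 109.
Step 2: Check the mod-4 condition on each prime factor: 2 = 2 (special); 97 ≡ 1 (mod 4), exponent 1; 109 ≡ 1 (mod 4), exponent 1.
All primes ≡ 3 (mod 4) appear to even exponent (or don't appear), so by the two-squares theorem n IS expressible as a sum of two squares.
Step 3: Build a representation. Group n = k² · m with k = 4 and m = 97 · 109 = 10573 (a product of primes ≡ 1 (mod 4)); a representation of m scales to one of n via (k·x)² + (k·y)² = k²(x² + y²). Each prime p ≡ 1 (mod 4) is itself a sum of two squares; find a² by testing p − a² for a perfect square:
  97: 97 − 1² = 96, 97 − 2² = 93, 97 − 3² = 88, 97 − 4² = 81 = 9² ⇒ 97 = 4² + 9².
  109: 109 − 1² = 108, 109 − 2² = 105, 109 − 3² = 100 = 10² ⇒ 109 = 3² + 10².
  Combine using the Brahmagupta–Fibonacci identity (a² + b²)(c² + d²) = (ac − bd)² + (ad + bc)² = (ac + bd)² + (ad − bc)²:
  97 · 109 = 10573: from (4² + 9²)(3² + 10²), take (4·3 − 9·10, 4·10 + 9·3) = (12 − 90, 40 + 27) = (-78, 67); dropping signs (only squares matter) gives (78, 67); check 78² + 67² = 6084 + 4489 = 10573 ✓.
  Scale by k = 4: (4·78, 4·67) = (312, 268).
Step 4: Order so x ≤ y and verify: 268² + 312² = 71824 + 97344 = 169168 = n. ✓

n = 169168 = 268² + 312² (one valid representation with x ≤ y).


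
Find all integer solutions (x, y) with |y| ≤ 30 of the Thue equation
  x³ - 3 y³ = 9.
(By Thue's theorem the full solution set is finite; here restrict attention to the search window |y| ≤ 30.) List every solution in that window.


The equation is x³ - 3y³ = 9. For fixed y, x³ = 3·y³ + 9, so a solution requires the RHS to be a perfect cube.
Strategy: iterate y from -30 to 30, compute RHS = 3·y³ + 9, and check whether it is a (positive or negative) perfect cube.
Check small values of y:
  y = 0: RHS = 9 is not a perfect cube.
  y = 1: RHS = 12 is not a perfect cube.
  y = -1: RHS = 6 is not a perfect cube.
  y = 2: RHS = 33 is not a perfect cube.
  y = -2: RHS = -15 is not a perfect cube.
  y = 3: RHS = 90 is not a perfect cube.
  y = -3: RHS = -72 is not a perfect cube.
Continuing the search up to |y| = 30 finds no solutions either.
No (x, y) in the scanned range satisfies the equation.

No integer solutions with |y| ≤ 30.


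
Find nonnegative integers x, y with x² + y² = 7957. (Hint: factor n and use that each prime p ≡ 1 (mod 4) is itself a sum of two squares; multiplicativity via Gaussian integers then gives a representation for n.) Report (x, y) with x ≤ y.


Step 1: Factor n = 7957 = 73 · 109.
Step 2: Check the mod-4 condition on each prime factor: 73 ≡ 1 (mod 4), exponent 1; 109 ≡ 1 (mod 4), exponent 1.
All primes ≡ 3 (mod 4) appear to even exponent (or don't appear), so by the two-squares theorem n IS expressible as a sum of two squares.
Step 3: Build a representation. Here n = 73 · 109 is a product of primes ≡ 1 (mod 4). Each prime p ≡ 1 (mod 4) is itself a sum of two squares; find a² by testing p − a² for a perfect square:
  73: 73 − 1² = 72, 73 − 2² = 69, 73 − 3² = 64 = 8² ⇒ 73 = 3² + 8².
  109: 109 − 1² = 108, 109 − 2² = 105, 109 − 3² = 100 = 10² ⇒ 109 = 3² + 10².
  Combine using the Brahmagupta–Fibonacci identity (a² + b²)(c² + d²) = (ac − bd)² + (ad + bc)² = (ac + bd)² + (ad − bc)²:
  73 · 109 = 7957: from (3² + 8²)(3² + 10²), take (3·3 − 8·10, 3·10 + 8·3) = (9 − 80, 30 + 24) = (-71, 54); dropping signs (only squares matter) gives (71, 54); check 71² + 54² = 5041 + 2916 = 7957 ✓.
Step 4: Order so x ≤ y and verify: 54² + 71² = 2916 + 5041 = 7957 = n. ✓

n = 7957 = 54² + 71² (one valid representation with x ≤ y).


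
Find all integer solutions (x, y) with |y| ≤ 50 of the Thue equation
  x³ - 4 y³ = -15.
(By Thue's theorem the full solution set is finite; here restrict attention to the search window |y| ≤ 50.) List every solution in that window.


The equation is x³ - 4y³ = -15. For fixed y, x³ = 4·y³ − 15, so a solution requires the RHS to be a perfect cube.
Strategy: iterate y from -50 to 50, compute RHS = 4·y³ − 15, and check whether it is a (positive or negative) perfect cube.
Check small values of y:
  y = 0: RHS = -15 is not a perfect cube.
  y = 1: RHS = -11 is not a perfect cube.
  y = -1: RHS = -19 is not a perfect cube.
  y = 2: RHS = 17 is not a perfect cube.
  y = -2: RHS = -47 is not a perfect cube.
  y = 3: RHS = 93 is not a perfect cube.
  y = -3: RHS = -123 is not a perfect cube.
Continuing the search up to |y| = 50 finds no solutions either.
No (x, y) in the scanned range satisfies the equation.

No integer solutions with |y| ≤ 50.


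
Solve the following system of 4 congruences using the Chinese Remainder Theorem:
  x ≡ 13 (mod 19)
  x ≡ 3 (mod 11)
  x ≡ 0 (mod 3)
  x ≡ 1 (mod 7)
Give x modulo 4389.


Product of moduli M = 19 · 11 · 3 · 7 = 4389.
Merge one congruence at a time:
  Start: x ≡ 13 (mod 19).
  Combine with x ≡ 3 (mod 11); new modulus lcm = 209.
    Write x = 13 + 19·t and substitute into x ≡ 3 (mod 11): 19·t ≡ 3 − 13 = -10 (mod 11).
    Reduce coefficients mod 11: 8·t ≡ 1 (mod 11).
    The inverse of 8 mod 11 is 7 (since 8·7 = 56 = 5·11 + 1), so t ≡ 7·1 = 7 ≡ 7 (mod 11).
    Then x = 13 + 19·7 = 146, valid modulo lcm(19, 11) = 209: x ≡ 146 (mod 209).
  Combine with x ≡ 0 (mod 3); new modulus lcm = 627.
    Write x = 146 + 209·t and substitute into x ≡ 0 (mod 3): 209·t ≡ 0 − 146 = -146 (mod 3).
    Reduce coefficients mod 3: 2·t ≡ 1 (mod 3).
    The inverse of 2 mod 3 is 2 (since 2·2 = 4 = 1·3 + 1), so t ≡ 2·1 = 2 ≡ 2 (mod 3).
    Then x = 146 + 209·2 = 564, valid modulo lcm(209, 3) = 627: x ≡ 564 (mod 627).
  Combine with x ≡ 1 (mod 7); new modulus lcm = 4389.
    Write x = 564 + 627·t and substitute into x ≡ 1 (mod 7): 627·t ≡ 1 − 564 = -563 (mod 7).
    Reduce coefficients mod 7: 4·t ≡ 4 (mod 7).
    The inverse of 4 mod 7 is 2 (since 4·2 = 8 = 1·7 + 1), so t ≡ 2·4 = 8 ≡ 1 (mod 7).
    Then x = 564 + 627·1 = 1191, valid modulo lcm(627, 7) = 4389: x ≡ 1191 (mod 4389).
Verify against each original: 1191 mod 19 = 13, 1191 mod 11 = 3, 1191 mod 3 = 0, 1191 mod 7 = 1.

x ≡ 1191 (mod 4389).


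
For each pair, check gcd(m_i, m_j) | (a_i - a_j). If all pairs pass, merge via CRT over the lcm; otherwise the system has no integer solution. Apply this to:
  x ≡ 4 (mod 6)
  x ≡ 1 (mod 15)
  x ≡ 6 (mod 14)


Moduli 6, 15, 14 are not pairwise coprime, so CRT works modulo lcm(m_i) when all pairwise compatibility conditions hold.
Pairwise compatibility: gcd(m_i, m_j) must divide a_i - a_j for every pair.
Merge one congruence at a time:
  Start: x ≡ 4 (mod 6).
  Combine with x ≡ 1 (mod 15): gcd(6, 15) = 3; 1 - 4 = -3, which IS divisible by 3, so compatible.
    Write x = 4 + 6·t and substitute into x ≡ 1 (mod 15): 6·t ≡ 1 − 4 = -3 (mod 15).
    Divide the congruence (and modulus) by g = 3: 2·t ≡ -1 (mod 5).
    Reduce coefficients mod 5: 2·t ≡ 4 (mod 5).
    The inverse of 2 mod 5 is 3 (since 2·3 = 6 = 1·5 + 1), so t ≡ 3·4 = 12 ≡ 2 (mod 5).
    Then x = 4 + 6·2 = 16, valid modulo lcm(6, 15) = 30: x ≡ 16 (mod 30).
  Combine with x ≡ 6 (mod 14): gcd(30, 14) = 2; 6 - 16 = -10, which IS divisible by 2, so compatible.
    Write x = 16 + 30·t and substitute into x ≡ 6 (mod 14): 30·t ≡ 6 − 16 = -10 (mod 14).
    Divide the congruence (and modulus) by g = 2: 15·t ≡ -5 (mod 7).
    Reduce coefficients mod 7: 1·t ≡ 2 (mod 7).
    So t ≡ 2 (mod 7).
    Then x = 16 + 30·2 = 76, valid modulo lcm(30, 14) = 210: x ≡ 76 (mod 210).
Verify: 76 mod 6 = 4, 76 mod 15 = 1, 76 mod 14 = 6.

x ≡ 76 (mod 210).


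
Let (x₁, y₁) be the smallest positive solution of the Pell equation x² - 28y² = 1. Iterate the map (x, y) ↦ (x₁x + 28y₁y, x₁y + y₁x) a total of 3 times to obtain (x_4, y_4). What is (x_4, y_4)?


Step 1: Find the fundamental solution (x₁, y₁) of x² - 28y² = 1.
  Expand √28 as a continued fraction. a₀ = ⌊√28⌋ = 5; iterate m_{k+1} = d_k·a_k − m_k, d_{k+1} = (28 − m_{k+1}²)/d_k, a_{k+1} = ⌊(a₀ + m_{k+1})/d_{k+1}⌋ (starting m₀ = 0, d₀ = 1), with convergents p_k = a_k·p_{k-1} + p_{k-2}, q_k = a_k·q_{k-1} + q_{k-2} (p₋₁ = 1, q₋₁ = 0):
  k = 0: a₀ = 5; p₀/q₀ = 5/1; p₀² − 28·q₀² = 25 − 28 = -3.
  k = 1: m = 5, d = 3, a = ⌊(5 + 5)/3⌋ = 3; p/q = (3·5 + 1)/(3·1 + 0) = 16/3; p² − 28·q² = 256 − 252 = 4.
  k = 2: m = 4, d = 4, a = ⌊(5 + 4)/4⌋ = 2; p/q = (2·16 + 5)/(2·3 + 1) = 37/7; p² − 28·q² = 1369 − 1372 = -3.
  k = 3: m = 4, d = 3, a = ⌊(5 + 4)/3⌋ = 3; p/q = (3·37 + 16)/(3·7 + 3) = 127/24; p² − 28·q² = 16129 − 16128 = 1.
  The first convergent with p² − 28·q² = 1 gives the fundamental solution (x₁, y₁) = (127, 24).
Step 2: Apply the recurrence (x_{n+1}, y_{n+1}) = (x₁x_n + 28y₁y_n, x₁y_n + y₁x_n) repeatedly.
  From (x_1, y_1) = (127, 24): x_2 = 127·127 + 28·24·24 = 32257; y_2 = 127·24 + 24·127 = 6096.
  From (x_2, y_2) = (32257, 6096): x_3 = 127·32257 + 28·24·6096 = 8193151; y_3 = 127·6096 + 24·32257 = 1548360.
  From (x_3, y_3) = (8193151, 1548360): x_4 = 127·8193151 + 28·24·1548360 = 2081028097; y_4 = 127·1548360 + 24·8193151 = 393277344.
Step 3: Verify x_4² - 28·y_4² = 4330677940503441409 - 4330677940503441408 = 1 (should be 1). ✓

(x_1, y_1) = (127, 24); (x_4, y_4) = (2081028097, 393277344).


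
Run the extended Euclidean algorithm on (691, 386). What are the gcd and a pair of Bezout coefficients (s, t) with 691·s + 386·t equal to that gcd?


Euclidean algorithm on (691, 386) — divide until remainder is 0:
  691 = 1 · 386 + 305
  386 = 1 · 305 + 81
  305 = 3 · 81 + 62
  81 = 1 · 62 + 19
  62 = 3 · 19 + 5
  19 = 3 · 5 + 4
  5 = 1 · 4 + 1
  4 = 4 · 1 + 0
gcd(691, 386) = 1.
Track Bezout coefficients alongside the remainders: start with r₀ = 691 = a·1 + b·0 (s = 1, t = 0) and r₁ = 386 = a·0 + b·1 (s = 0, t = 1); each new remainder r_{k+1} = r_{k-1} − q_k·r_k inherits s_{k+1} = s_{k-1} − q_k·s_k, t_{k+1} = t_{k-1} − q_k·t_k, so r_k = a·s_k + b·t_k at every step:
  q = 1: r = 305, s = 1 − 1·0 = 1, t = 0 − 1·1 = -1  (check: 691·1 + 386·(-1) = 305)
  q = 1: r = 81, s = 0 − 1·1 = -1, t = 1 − 1·(-1) = 2  (check: 691·(-1) + 386·2 = 81)
  q = 3: r = 62, s = 1 − 3·(-1) = 4, t = -1 − 3·2 = -7  (check: 691·4 + 386·(-7) = 62)
  q = 1: r = 19, s = -1 − 1·4 = -5, t = 2 − 1·(-7) = 9  (check: 691·(-5) + 386·9 = 19)
  q = 3: r = 5, s = 4 − 3·(-5) = 19, t = -7 − 3·9 = -34  (check: 691·19 + 386·(-34) = 5)
  q = 3: r = 4, s = -5 − 3·19 = -62, t = 9 − 3·(-34) = 111  (check: 691·(-62) + 386·111 = 4)
  q = 1: r = 1, s = 19 − 1·(-62) = 81, t = -34 − 1·111 = -145  (check: 691·81 + 386·(-145) = 1)
The row with r = 1 (the gcd) gives the Bezout coefficients s = 81, t = -145.
Result: 691 · (81) + 386 · (-145) = 1.

gcd(691, 386) = 1; s = 81, t = -145 (check: 691·81 + 386·(-145) = 1).


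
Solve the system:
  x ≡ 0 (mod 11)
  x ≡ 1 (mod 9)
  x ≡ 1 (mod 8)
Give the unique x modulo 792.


Moduli 11, 9, 8 are pairwise coprime; by CRT there is a unique solution modulo M = 11 · 9 · 8 = 792.
Solve pairwise, accumulating the modulus:
  Start with x ≡ 0 (mod 11).
  Combine with x ≡ 1 (mod 9): since gcd(11, 9) = 1, we get a unique residue mod 99.
    Write x = 0 + 11·t and substitute into x ≡ 1 (mod 9): 11·t ≡ 1 − 0 = 1 (mod 9).
    Reduce coefficients mod 9: 2·t ≡ 1 (mod 9).
    The inverse of 2 mod 9 is 5 (since 2·5 = 10 = 1·9 + 1), so t ≡ 5·1 = 5 ≡ 5 (mod 9).
    Then x = 0 + 11·5 = 55, valid modulo lcm(11, 9) = 99: x ≡ 55 (mod 99).
  Combine with x ≡ 1 (mod 8): since gcd(99, 8) = 1, we get a unique residue mod 792.
    Write x = 55 + 99·t and substitute into x ≡ 1 (mod 8): 99·t ≡ 1 − 55 = -54 (mod 8).
    Reduce coefficients mod 8: 3·t ≡ 2 (mod 8).
    The inverse of 3 mod 8 is 3 (since 3·3 = 9 = 1·8 + 1), so t ≡ 3·2 = 6 ≡ 6 (mod 8).
    Then x = 55 + 99·6 = 649, valid modulo lcm(99, 8) = 792: x ≡ 649 (mod 792).
Verify: 649 mod 11 = 0 ✓, 649 mod 9 = 1 ✓, 649 mod 8 = 1 ✓.

x ≡ 649 (mod 792).


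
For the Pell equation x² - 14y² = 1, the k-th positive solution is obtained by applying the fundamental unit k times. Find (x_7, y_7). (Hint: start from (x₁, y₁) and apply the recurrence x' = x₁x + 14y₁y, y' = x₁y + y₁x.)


Step 1: Find the fundamental solution (x₁, y₁) of x² - 14y² = 1.
  Expand √14 as a continued fraction. a₀ = ⌊√14⌋ = 3; iterate m_{k+1} = d_k·a_k − m_k, d_{k+1} = (14 − m_{k+1}²)/d_k, a_{k+1} = ⌊(a₀ + m_{k+1})/d_{k+1}⌋ (starting m₀ = 0, d₀ = 1), with convergents p_k = a_k·p_{k-1} + p_{k-2}, q_k = a_k·q_{k-1} + q_{k-2} (p₋₁ = 1, q₋₁ = 0):
  k = 0: a₀ = 3; p₀/q₀ = 3/1; p₀² − 14·q₀² = 9 − 14 = -5.
  k = 1: m = 3, d = 5, a = ⌊(3 + 3)/5⌋ = 1; p/q = (1·3 + 1)/(1·1 + 0) = 4/1; p² − 14·q² = 16 − 14 = 2.
  k = 2: m = 2, d = 2, a = ⌊(3 + 2)/2⌋ = 2; p/q = (2·4 + 3)/(2·1 + 1) = 11/3; p² − 14·q² = 121 − 126 = -5.
  k = 3: m = 2, d = 5, a = ⌊(3 + 2)/5⌋ = 1; p/q = (1·11 + 4)/(1·3 + 1) = 15/4; p² − 14·q² = 225 − 224 = 1.
  The first convergent with p² − 14·q² = 1 gives the fundamental solution (x₁, y₁) = (15, 4).
Step 2: Apply the recurrence (x_{n+1}, y_{n+1}) = (x₁x_n + 14y₁y_n, x₁y_n + y₁x_n) repeatedly.
  From (x_1, y_1) = (15, 4): x_2 = 15·15 + 14·4·4 = 449; y_2 = 15·4 + 4·15 = 120.
  From (x_2, y_2) = (449, 120): x_3 = 15·449 + 14·4·120 = 13455; y_3 = 15·120 + 4·449 = 3596.
  From (x_3, y_3) = (13455, 3596): x_4 = 15·13455 + 14·4·3596 = 403201; y_4 = 15·3596 + 4·13455 = 107760.
  From (x_4, y_4) = (403201, 107760): x_5 = 15·403201 + 14·4·107760 = 12082575; y_5 = 15·107760 + 4·403201 = 3229204.
  From (x_5, y_5) = (12082575, 3229204): x_6 = 15·12082575 + 14·4·3229204 = 362074049; y_6 = 15·3229204 + 4·12082575 = 96768360.
  From (x_6, y_6) = (362074049, 96768360): x_7 = 15·362074049 + 14·4·96768360 = 10850138895; y_7 = 15·96768360 + 4·362074049 = 2899821596.
Step 3: Verify x_7² - 14·y_7² = 117725514040791821025 - 117725514040791821024 = 1 (should be 1). ✓

(x_1, y_1) = (15, 4); (x_7, y_7) = (10850138895, 2899821596).


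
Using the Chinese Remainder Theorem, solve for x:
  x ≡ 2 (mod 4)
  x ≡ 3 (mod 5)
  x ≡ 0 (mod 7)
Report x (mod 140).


Moduli 4, 5, 7 are pairwise coprime; by CRT there is a unique solution modulo M = 4 · 5 · 7 = 140.
Solve pairwise, accumulating the modulus:
  Start with x ≡ 2 (mod 4).
  Combine with x ≡ 3 (mod 5): since gcd(4, 5) = 1, we get a unique residue mod 20.
    Write x = 2 + 4·t and substitute into x ≡ 3 (mod 5): 4·t ≡ 3 − 2 = 1 (mod 5).
    The inverse of 4 mod 5 is 4 (since 4·4 = 16 = 3·5 + 1), so t ≡ 4·1 = 4 ≡ 4 (mod 5).
    Then x = 2 + 4·4 = 18, valid modulo lcm(4, 5) = 20: x ≡ 18 (mod 20).
  Combine with x ≡ 0 (mod 7): since gcd(20, 7) = 1, we get a unique residue mod 140.
    Write x = 18 + 20·t and substitute into x ≡ 0 (mod 7): 20·t ≡ 0 − 18 = -18 (mod 7).
    Reduce coefficients mod 7: 6·t ≡ 3 (mod 7).
    The inverse of 6 mod 7 is 6 (since 6·6 = 36 = 5·7 + 1), so t ≡ 6·3 = 18 ≡ 4 (mod 7).
    Then x = 18 + 20·4 = 98, valid modulo lcm(20, 7) = 140: x ≡ 98 (mod 140).
Verify: 98 mod 4 = 2 ✓, 98 mod 5 = 3 ✓, 98 mod 7 = 0 ✓.

x ≡ 98 (mod 140).


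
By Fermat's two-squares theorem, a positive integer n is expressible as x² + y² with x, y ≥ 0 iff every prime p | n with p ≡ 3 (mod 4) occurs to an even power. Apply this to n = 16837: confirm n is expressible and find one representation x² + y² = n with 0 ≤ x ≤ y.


Step 1: Factor n = 16837 = 113 · 149.
Step 2: Check the mod-4 condition on each prime factor: 113 ≡ 1 (mod 4), exponent 1; 149 ≡ 1 (mod 4), exponent 1.
All primes ≡ 3 (mod 4) appear to even exponent (or don't appear), so by the two-squares theorem n IS expressible as a sum of two squares.
Step 3: Build a representation. Here n = 113 · 149 is a product of primes ≡ 1 (mod 4). Each prime p ≡ 1 (mod 4) is itself a sum of two squares; find a² by testing p − a² for a perfect square:
  113: 113 − 1² = 112, 113 − 2² = 109, 113 − 3² = 104, 113 − 4² = 97, 113 − 5² = 88, 113 − 6² = 77, 113 − 7² = 64 = 8² ⇒ 113 = 7² + 8².
  149: 149 − 1² = 148, 149 − 2² = 145, 149 − 3² = 140, 149 − 4² = 133, 149 − 5² = 124, 149 − 6² = 113, 149 − 7² = 100 = 10² ⇒ 149 = 7² + 10².
  Combine using the Brahmagupta–Fibonacci identity (a² + b²)(c² + d²) = (ac − bd)² + (ad + bc)² = (ac + bd)² + (ad − bc)²:
  113 · 149 = 16837: from (7² + 8²)(7² + 10²), take (7·7 − 8·10, 7·10 + 8·7) = (49 − 80, 70 + 56) = (-31, 126); dropping signs (only squares matter) gives (31, 126); check 31² + 126² = 961 + 15876 = 16837 ✓.
Step 4: Order so x ≤ y and verify: 31² + 126² = 961 + 15876 = 16837 = n. ✓

n = 16837 = 31² + 126² (one valid representation with x ≤ y).


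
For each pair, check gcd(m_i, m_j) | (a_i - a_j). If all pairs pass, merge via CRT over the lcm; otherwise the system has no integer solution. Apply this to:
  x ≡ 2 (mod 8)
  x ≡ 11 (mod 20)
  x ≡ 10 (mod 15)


Moduli 8, 20, 15 are not pairwise coprime, so CRT works modulo lcm(m_i) when all pairwise compatibility conditions hold.
Pairwise compatibility: gcd(m_i, m_j) must divide a_i - a_j for every pair.
Merge one congruence at a time:
  Start: x ≡ 2 (mod 8).
  Combine with x ≡ 11 (mod 20): gcd(8, 20) = 4, and 11 - 2 = 9 is NOT divisible by 4.
    ⇒ system is inconsistent (no integer solution).

No solution (the system is inconsistent).


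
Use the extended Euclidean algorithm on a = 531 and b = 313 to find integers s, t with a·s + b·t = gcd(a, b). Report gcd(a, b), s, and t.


Euclidean algorithm on (531, 313) — divide until remainder is 0:
  531 = 1 · 313 + 218
  313 = 1 · 218 + 95
  218 = 2 · 95 + 28
  95 = 3 · 28 + 11
  28 = 2 · 11 + 6
  11 = 1 · 6 + 5
  6 = 1 · 5 + 1
  5 = 5 · 1 + 0
gcd(531, 313) = 1.
Track Bezout coefficients alongside the remainders: start with r₀ = 531 = a·1 + b·0 (s = 1, t = 0) and r₁ = 313 = a·0 + b·1 (s = 0, t = 1); each new remainder r_{k+1} = r_{k-1} − q_k·r_k inherits s_{k+1} = s_{k-1} − q_k·s_k, t_{k+1} = t_{k-1} − q_k·t_k, so r_k = a·s_k + b·t_k at every step:
  q = 1: r = 218, s = 1 − 1·0 = 1, t = 0 − 1·1 = -1  (check: 531·1 + 313·(-1) = 218)
  q = 1: r = 95, s = 0 − 1·1 = -1, t = 1 − 1·(-1) = 2  (check: 531·(-1) + 313·2 = 95)
  q = 2: r = 28, s = 1 − 2·(-1) = 3, t = -1 − 2·2 = -5  (check: 531·3 + 313·(-5) = 28)
  q = 3: r = 11, s = -1 − 3·3 = -10, t = 2 − 3·(-5) = 17  (check: 531·(-10) + 313·17 = 11)
  q = 2: r = 6, s = 3 − 2·(-10) = 23, t = -5 − 2·17 = -39  (check: 531·23 + 313·(-39) = 6)
  q = 1: r = 5, s = -10 − 1·23 = -33, t = 17 − 1·(-39) = 56  (check: 531·(-33) + 313·56 = 5)
  q = 1: r = 1, s = 23 − 1·(-33) = 56, t = -39 − 1·56 = -95  (check: 531·56 + 313·(-95) = 1)
The row with r = 1 (the gcd) gives the Bezout coefficients s = 56, t = -95.
Result: 531 · (56) + 313 · (-95) = 1.

gcd(531, 313) = 1; s = 56, t = -95 (check: 531·56 + 313·(-95) = 1).


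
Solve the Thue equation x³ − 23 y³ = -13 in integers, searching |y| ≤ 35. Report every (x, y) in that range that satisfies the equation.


The equation is x³ - 23y³ = -13. For fixed y, x³ = 23·y³ − 13, so a solution requires the RHS to be a perfect cube.
Strategy: iterate y from -35 to 35, compute RHS = 23·y³ − 13, and check whether it is a (positive or negative) perfect cube.
Check small values of y:
  y = 0: RHS = -13 is not a perfect cube.
  y = 1: RHS = 10 is not a perfect cube.
  y = -1: RHS = -36 is not a perfect cube.
  y = 2: RHS = 171 is not a perfect cube.
  y = -2: RHS = -197 is not a perfect cube.
  y = 3: RHS = 608 is not a perfect cube.
  y = -3: RHS = -634 is not a perfect cube.
Continuing the search up to |y| = 35 finds no solutions either.
No (x, y) in the scanned range satisfies the equation.

No integer solutions with |y| ≤ 35.


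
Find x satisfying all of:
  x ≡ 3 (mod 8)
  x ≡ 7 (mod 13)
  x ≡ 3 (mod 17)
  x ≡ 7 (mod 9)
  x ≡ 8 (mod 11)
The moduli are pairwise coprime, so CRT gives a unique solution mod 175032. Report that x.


Product of moduli M = 8 · 13 · 17 · 9 · 11 = 175032.
Merge one congruence at a time:
  Start: x ≡ 3 (mod 8).
  Combine with x ≡ 7 (mod 13); new modulus lcm = 104.
    Write x = 3 + 8·t and substitute into x ≡ 7 (mod 13): 8·t ≡ 7 − 3 = 4 (mod 13).
    The inverse of 8 mod 13 is 5 (since 8·5 = 40 = 3·13 + 1), so t ≡ 5·4 = 20 ≡ 7 (mod 13).
    Then x = 3 + 8·7 = 59, valid modulo lcm(8, 13) = 104: x ≡ 59 (mod 104).
  Combine with x ≡ 3 (mod 17); new modulus lcm = 1768.
    Write x = 59 + 104·t and substitute into x ≡ 3 (mod 17): 104·t ≡ 3 − 59 = -56 (mod 17).
    Reduce coefficients mod 17: 2·t ≡ 12 (mod 17).
    The inverse of 2 mod 17 is 9 (since 2·9 = 18 = 1·17 + 1), so t ≡ 9·12 = 108 ≡ 6 (mod 17).
    Then x = 59 + 104·6 = 683, valid modulo lcm(104, 17) = 1768: x ≡ 683 (mod 1768).
  Combine with x ≡ 7 (mod 9); new modulus lcm = 15912.
    Write x = 683 + 1768·t and substitute into x ≡ 7 (mod 9): 1768·t ≡ 7 − 683 = -676 (mod 9).
    Reduce coefficients mod 9: 4·t ≡ 8 (mod 9).
    The inverse of 4 mod 9 is 7 (since 4·7 = 28 = 3·9 + 1), so t ≡ 7·8 = 56 ≡ 2 (mod 9).
    Then x = 683 + 1768·2 = 4219, valid modulo lcm(1768, 9) = 15912: x ≡ 4219 (mod 15912).
  Combine with x ≡ 8 (mod 11); new modulus lcm = 175032.
    Write x = 4219 + 15912·t and substitute into x ≡ 8 (mod 11): 15912·t ≡ 8 − 4219 = -4211 (mod 11).
    Reduce coefficients mod 11: 6·t ≡ 2 (mod 11).
    The inverse of 6 mod 11 is 2 (since 6·2 = 12 = 1·11 + 1), so t ≡ 2·2 = 4 ≡ 4 (mod 11).
    Then x = 4219 + 15912·4 = 67867, valid modulo lcm(15912, 11) = 175032: x ≡ 67867 (mod 175032).
Verify against each original: 67867 mod 8 = 3, 67867 mod 13 = 7, 67867 mod 17 = 3, 67867 mod 9 = 7, 67867 mod 11 = 8.

x ≡ 67867 (mod 175032).


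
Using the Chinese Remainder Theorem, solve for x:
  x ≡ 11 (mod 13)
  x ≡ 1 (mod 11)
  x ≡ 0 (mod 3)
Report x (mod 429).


Moduli 13, 11, 3 are pairwise coprime; by CRT there is a unique solution modulo M = 13 · 11 · 3 = 429.
Solve pairwise, accumulating the modulus:
  Start with x ≡ 11 (mod 13).
  Combine with x ≡ 1 (mod 11): since gcd(13, 11) = 1, we get a unique residue mod 143.
    Write x = 11 + 13·t and substitute into x ≡ 1 (mod 11): 13·t ≡ 1 − 11 = -10 (mod 11).
    Reduce coefficients mod 11: 2·t ≡ 1 (mod 11).
    The inverse of 2 mod 11 is 6 (since 2·6 = 12 = 1·11 + 1), so t ≡ 6·1 = 6 ≡ 6 (mod 11).
    Then x = 11 + 13·6 = 89, valid modulo lcm(13, 11) = 143: x ≡ 89 (mod 143).
  Combine with x ≡ 0 (mod 3): since gcd(143, 3) = 1, we get a unique residue mod 429.
    Write x = 89 + 143·t and substitute into x ≡ 0 (mod 3): 143·t ≡ 0 − 89 = -89 (mod 3).
    Reduce coefficients mod 3: 2·t ≡ 1 (mod 3).
    The inverse of 2 mod 3 is 2 (since 2·2 = 4 = 1·3 + 1), so t ≡ 2·1 = 2 ≡ 2 (mod 3).
    Then x = 89 + 143·2 = 375, valid modulo lcm(143, 3) = 429: x ≡ 375 (mod 429).
Verify: 375 mod 13 = 11 ✓, 375 mod 11 = 1 ✓, 375 mod 3 = 0 ✓.

x ≡ 375 (mod 429).


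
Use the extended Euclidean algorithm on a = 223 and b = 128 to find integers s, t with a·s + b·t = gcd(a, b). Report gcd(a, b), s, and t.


Euclidean algorithm on (223, 128) — divide until remainder is 0:
  223 = 1 · 128 + 95
  128 = 1 · 95 + 33
  95 = 2 · 33 + 29
  33 = 1 · 29 + 4
  29 = 7 · 4 + 1
  4 = 4 · 1 + 0
gcd(223, 128) = 1.
Track Bezout coefficients alongside the remainders: start with r₀ = 223 = a·1 + b·0 (s = 1, t = 0) and r₁ = 128 = a·0 + b·1 (s = 0, t = 1); each new remainder r_{k+1} = r_{k-1} − q_k·r_k inherits s_{k+1} = s_{k-1} − q_k·s_k, t_{k+1} = t_{k-1} − q_k·t_k, so r_k = a·s_k + b·t_k at every step:
  q = 1: r = 95, s = 1 − 1·0 = 1, t = 0 − 1·1 = -1  (check: 223·1 + 128·(-1) = 95)
  q = 1: r = 33, s = 0 − 1·1 = -1, t = 1 − 1·(-1) = 2  (check: 223·(-1) + 128·2 = 33)
  q = 2: r = 29, s = 1 − 2·(-1) = 3, t = -1 − 2·2 = -5  (check: 223·3 + 128·(-5) = 29)
  q = 1: r = 4, s = -1 − 1·3 = -4, t = 2 − 1·(-5) = 7  (check: 223·(-4) + 128·7 = 4)
  q = 7: r = 1, s = 3 − 7·(-4) = 31, t = -5 − 7·7 = -54  (check: 223·31 + 128·(-54) = 1)
The row with r = 1 (the gcd) gives the Bezout coefficients s = 31, t = -54.
Result: 223 · (31) + 128 · (-54) = 1.

gcd(223, 128) = 1; s = 31, t = -54 (check: 223·31 + 128·(-54) = 1).


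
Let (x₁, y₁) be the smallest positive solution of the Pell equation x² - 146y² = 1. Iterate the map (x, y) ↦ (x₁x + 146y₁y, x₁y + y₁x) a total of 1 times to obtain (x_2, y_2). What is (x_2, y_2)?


Step 1: Find the fundamental solution (x₁, y₁) of x² - 146y² = 1.
  Expand √146 as a continued fraction. a₀ = ⌊√146⌋ = 12; iterate m_{k+1} = d_k·a_k − m_k, d_{k+1} = (146 − m_{k+1}²)/d_k, a_{k+1} = ⌊(a₀ + m_{k+1})/d_{k+1}⌋ (starting m₀ = 0, d₀ = 1), with convergents p_k = a_k·p_{k-1} + p_{k-2}, q_k = a_k·q_{k-1} + q_{k-2} (p₋₁ = 1, q₋₁ = 0):
  k = 0: a₀ = 12; p₀/q₀ = 12/1; p₀² − 146·q₀² = 144 − 146 = -2.
  k = 1: m = 12, d = 2, a = ⌊(12 + 12)/2⌋ = 12; p/q = (12·12 + 1)/(12·1 + 0) = 145/12; p² − 146·q² = 21025 − 21024 = 1.
  The first convergent with p² − 146·q² = 1 gives the fundamental solution (x₁, y₁) = (145, 12).
Step 2: Apply the recurrence (x_{n+1}, y_{n+1}) = (x₁x_n + 146y₁y_n, x₁y_n + y₁x_n) repeatedly.
  From (x_1, y_1) = (145, 12): x_2 = 145·145 + 146·12·12 = 42049; y_2 = 145·12 + 12·145 = 3480.
Step 3: Verify x_2² - 146·y_2² = 1768118401 - 1768118400 = 1 (should be 1). ✓

(x_1, y_1) = (145, 12); (x_2, y_2) = (42049, 3480).
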